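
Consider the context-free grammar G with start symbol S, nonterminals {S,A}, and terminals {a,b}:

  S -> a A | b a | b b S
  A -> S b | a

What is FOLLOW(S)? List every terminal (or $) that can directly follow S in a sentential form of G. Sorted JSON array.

Compute FIRST by fixpoint:
round 1:
  A via A→a: +{a}
  S via S→a A: +{a}
  S via S→b a: +{b}
  S: {a,b}  A: {a}
round 2:
  A via A→S b: +{b}
  S: {a,b}  A: {a,b}
round 3: — fixpoint
  S: {a,b}  A: {a,b}

Compute FOLLOW by fixpoint:
seed FOLLOW(S) with $
[1]
  A→S b: FOLLOW(S) ⊇ FIRST(b) = {b}; new: +{b}
  S→a A: FOLLOW(A) ⊇ FOLLOW(S) ⊇ {$,b}; new: +{$,b}
  S: {$,b}  A: {$,b}
[2] — fixpoint
  S: {$,b}  A: {$,b}

FOLLOW(S) = ["$", "b"]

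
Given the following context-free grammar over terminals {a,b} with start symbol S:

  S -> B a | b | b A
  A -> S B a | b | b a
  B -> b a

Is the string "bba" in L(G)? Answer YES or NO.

CNF form of G:
  S -> B T0 | T1 A | b
  A -> S X2 | T1 T0 | b
  B -> T1 T0
  T0 -> a
  T1 -> b
  X2 -> B T0

Fill CYK table bottom-up:
  T[0,0] 'b' = {A,S,T1}  orig:{A,S}
  T[1,1] 'b' = {A,S,T1}  orig:{A,S}
  T[2,2] 'a' = {T0}  orig:{}
  T[0,1] 'bb' = {S}
  T[1,2] 'ba' = {A,B}
  T[0,2] 'bba' = {S}

S ∈ T[0,2] ⇒ YES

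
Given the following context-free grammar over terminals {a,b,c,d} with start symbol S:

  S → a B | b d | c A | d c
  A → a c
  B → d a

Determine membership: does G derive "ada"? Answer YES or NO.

CNF form of G:
  S -> T0 B | T1 A | T2 T1 | T3 T2
  A -> T0 T1
  B -> T2 T0
  T0 -> a
  T1 -> c
  T2 -> d
  T3 -> b

CYK fill:
  [0..0]={T0}  "a"  orig:{}
  [1..1]={T2}  "d"  orig:{}
  [2..2]={T0}  "a"  orig:{}
  [0..1]=∅  "ad"
  [1..2]={B}  "da"
  [0..2]={S}  "ada"

S ∈ T[0,2] ⇒ YES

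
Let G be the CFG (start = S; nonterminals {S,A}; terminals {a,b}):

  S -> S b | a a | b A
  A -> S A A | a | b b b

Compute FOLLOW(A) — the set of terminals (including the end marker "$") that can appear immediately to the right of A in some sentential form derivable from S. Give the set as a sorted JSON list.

FIRST sets, iterate to fixpoint:
[1]
  A via A→a: +{a}
  A via A→b b b: +{b}
  S via S→a a: +{a}
  S via S→b A: +{b}
  FIRST(S)={a,b}  FIRST(A)={a,b}
[2] (no change)
  FIRST(S)={a,b}  FIRST(A)={a,b}

Compute FOLLOW by fixpoint:
seed FOLLOW(S) with $
[1]
  A→S A A: FOLLOW(S) ⊇ FIRST(A) = {a,b}; new: +{a,b}
  A→S A A: FOLLOW(A) ⊇ FIRST(A) = {a,b}; new: +{a,b}
  S→b A: FOLLOW(A) ⊇ FOLLOW(S) ⊇ {$,a,b}; new: +{$}
  FOLLOW(S)={$,a,b}  FOLLOW(A)={$,a,b}
[2] — fixpoint
  FOLLOW(S)={$,a,b}  FOLLOW(A)={$,a,b}

FOLLOW(A) = ["$", "a", "b"]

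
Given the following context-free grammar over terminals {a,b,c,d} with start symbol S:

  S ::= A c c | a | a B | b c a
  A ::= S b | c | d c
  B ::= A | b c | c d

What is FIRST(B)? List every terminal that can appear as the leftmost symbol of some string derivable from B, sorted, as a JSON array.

FIRST iteration:
iter 1:
  A via A→c: +{c}
  A via A→d c: +{d}
  B via B→A: +{c,d}
  B via B→b c: +{b}
  S via S→A c c: +{c,d}
  S via S→a: +{a}
  S via S→b c a: +{b}
  FIRST[S]={a,b,c,d}  FIRST[A]={c,d}  FIRST[B]={b,c,d}
iter 2:
  A via A→S b: +{a,b}
  B via B→A: +{a}
  FIRST[S]={a,b,c,d}  FIRST[A]={a,b,c,d}  FIRST[B]={a,b,c,d}
iter 3: (no change)
  FIRST[S]={a,b,c,d}  FIRST[A]={a,b,c,d}  FIRST[B]={a,b,c,d}

FIRST(B) = ["a", "b", "c", "d"]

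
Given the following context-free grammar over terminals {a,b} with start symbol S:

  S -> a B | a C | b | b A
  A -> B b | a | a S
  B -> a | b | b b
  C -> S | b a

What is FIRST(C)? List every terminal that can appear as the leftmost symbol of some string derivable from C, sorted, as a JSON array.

FIRST sets, iterate to fixpoint:
pass 1:
  A via A→a: +{a}
  B via B→a: +{a}
  B via B→b: +{b}
  C via C→b a: +{b}
  S via S→a B: +{a}
  S via S→b: +{b}
  FIRST(S)={a,b}  FIRST(A)={a}  FIRST(B)={a,b}  FIRST(C)={b}
pass 2:
  A via A→B b: +{b}
  C via C→S: +{a}
  FIRST(S)={a,b}  FIRST(A)={a,b}  FIRST(B)={a,b}  FIRST(C)={a,b}
pass 3: (stable)
  FIRST(S)={a,b}  FIRST(A)={a,b}  FIRST(B)={a,b}  FIRST(C)={a,b}

FIRST(C) = ["a", "b"]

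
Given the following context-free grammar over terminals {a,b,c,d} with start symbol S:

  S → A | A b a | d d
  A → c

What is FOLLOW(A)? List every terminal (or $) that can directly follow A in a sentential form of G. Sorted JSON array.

FIRST sets, iterate to fixpoint:
round 1:
  A via A→c: +{c}
  S via S→A: +{c}
  S via S→d d: +{d}
  FIRST[S]={c,d}  FIRST[A]={c}
round 2: (no change)
  FIRST[S]={c,d}  FIRST[A]={c}

FOLLOW sets:
initialize: $ ∈ FOLLOW(S)
[1]
  S→A: FOLLOW(A) ⊇ FOLLOW(S) ⊇ {$}; new: +{$}
  S→A b a: FOLLOW(A) ⊇ FIRST(b) = {b}; new: +{b}
  FOLLOW[S]={$}  FOLLOW[A]={$,b}
[2] (no change)
  FOLLOW[S]={$}  FOLLOW[A]={$,b}

FOLLOW(A) = ["$", "b"]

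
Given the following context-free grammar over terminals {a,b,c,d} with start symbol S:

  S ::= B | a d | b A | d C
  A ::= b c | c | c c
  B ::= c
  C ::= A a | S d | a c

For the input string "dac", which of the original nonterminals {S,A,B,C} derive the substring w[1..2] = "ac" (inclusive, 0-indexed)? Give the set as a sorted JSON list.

CNF form of G:
  S -> T0 A | T2 T3 | T3 C | c
  A -> T0 T1 | T1 T1 | c
  B -> c
  C -> A T2 | S T3 | T2 T1
  T0 -> b
  T1 -> c
  T2 -> a
  T3 -> d

Fill CYK table bottom-up (cells [i..j] with 1 ≤ i ≤ j ≤ 2 only):
  T[1,1] 'a' = {T2}  orig:{}
  T[2,2] 'c' = {A,B,S,T1}  orig:{A,B,S}
  T[1,2] 'ac' = {C}

Original NTs in T[1,2] deriving "ac": ["C"]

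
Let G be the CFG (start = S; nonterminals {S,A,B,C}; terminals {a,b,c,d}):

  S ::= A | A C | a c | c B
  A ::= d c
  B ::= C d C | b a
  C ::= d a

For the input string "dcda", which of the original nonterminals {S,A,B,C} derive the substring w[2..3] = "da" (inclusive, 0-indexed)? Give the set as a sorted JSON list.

Convert to CNF:
  S -> A C | T0 T1 | T1 B | T3 T1
  A -> T0 T1
  B -> C X4 | T2 T3
  C -> T0 T3
  T0 -> d
  T1 -> c
  T2 -> b
  T3 -> a
  X4 -> T0 C

CYK fill — only the sub-triangle for w[2..3]:
  [2..2]={T0}  "d"  orig:{}
  [3..3]={T3}  "a"  orig:{}
  [2..3]={C}  "da"

Original NTs in T[2,3] deriving "da": ["C"]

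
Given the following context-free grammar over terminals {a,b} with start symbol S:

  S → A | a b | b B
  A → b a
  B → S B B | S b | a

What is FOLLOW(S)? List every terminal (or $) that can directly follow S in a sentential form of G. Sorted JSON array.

FIRST iteration:
pass 1:
  A via A→b a: +{b}
  B via B→a: +{a}
  S via S→A: +{b}
  S via S→a b: +{a}
  FIRST[S]={a,b}  FIRST[A]={b}  FIRST[B]={a}
pass 2:
  B via B→S B B: +{b}
  FIRST[S]={a,b}  FIRST[A]={b}  FIRST[B]={a,b}
pass 3: — fixpoint
  FIRST[S]={a,b}  FIRST[A]={b}  FIRST[B]={a,b}

Compute FOLLOW by fixpoint:
seed FOLLOW(S) with $
iter 1:
  B→S B B: FOLLOW(S) ⊇ FIRST(B) = {a,b}; new: +{a,b}
  B→S B B: FOLLOW(B) ⊇ FIRST(B) = {a,b}; new: +{a,b}
  S→A: FOLLOW(A) ⊇ FOLLOW(S) ⊇ {$,a,b}; new: +{$,a,b}
  S→b B: FOLLOW(B) ⊇ FOLLOW(S) ⊇ {$,a,b}; new: +{$}
  S: {$,a,b}  A: {$,a,b}  B: {$,a,b}
iter 2: — fixpoint
  S: {$,a,b}  A: {$,a,b}  B: {$,a,b}

FOLLOW(S) = ["$", "a", "b"]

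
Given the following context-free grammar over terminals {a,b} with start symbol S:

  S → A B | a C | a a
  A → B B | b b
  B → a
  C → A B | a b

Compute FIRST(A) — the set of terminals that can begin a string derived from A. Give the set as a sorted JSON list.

Compute FIRST by fixpoint:
round 1:
  A via A→b b: +{b}
  B via B→a: +{a}
  C via C→A B: +{b}
  C via C→a b: +{a}
  S via S→A B: +{b}
  S via S→a C: +{a}
  S: {a,b}  A: {b}  B: {a}  C: {a,b}
round 2:
  A via A→B B: +{a}
  S: {a,b}  A: {a,b}  B: {a}  C: {a,b}
round 3: — fixpoint
  S: {a,b}  A: {a,b}  B: {a}  C: {a,b}

FIRST(A) = ["a", "b"]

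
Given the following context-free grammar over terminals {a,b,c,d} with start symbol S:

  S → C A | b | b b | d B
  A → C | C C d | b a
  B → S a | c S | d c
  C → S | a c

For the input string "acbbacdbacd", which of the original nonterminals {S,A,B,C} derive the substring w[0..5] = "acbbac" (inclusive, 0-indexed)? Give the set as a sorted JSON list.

Convert to CNF:
  S -> C A | T0 B | T3 T3 | b
  A -> C A | C X4 | T0 B | T1 T2 | T3 T1 | T3 T3 | b
  B -> S T1 | T0 T2 | T2 S
  C -> C A | T0 B | T1 T2 | T3 T3 | b
  T0 -> d
  T1 -> a
  T2 -> c
  T3 -> b
  X4 -> C T0

Fill CYK table bottom-up (cells [i..j] with 0 ≤ i ≤ j ≤ 5 only):
  T[0,0] 'a' = {T1}  orig:{}
  T[1,1] 'c' = {T2}  orig:{}
  T[2,2] 'b' = {A,C,S,T3}  orig:{A,C,S}
  T[3,3] 'b' = {A,C,S,T3}  orig:{A,C,S}
  T[4,4] 'a' = {T1}  orig:{}
  T[5,5] 'c' = {T2}  orig:{}
  T[0,1] 'ac' = {A,C}
  T[1,2] 'cb' = {B}
  T[2,3] 'bb' = {A,C,S}
  T[3,4] 'ba' = {A,B}
  T[4,5] 'ac' = {A,C}
  T[0,2] 'acb' = {A,C,S}
  T[1,3] 'cbb' = {B}
  T[2,4] 'bba' = {A,B,C,S}
  T[3,5] 'bac' = {A,C,S}
  T[0,3] 'acbb' = {A,C,S}
  T[1,4] 'cbba' = {B}
  T[2,5] 'bbac' = {A,C,S}
  T[0,4] 'acbba' = {A,B,C,S}
  T[1,5] 'cbbac' = {B}
  T[0,5] 'acbbac' = {A,C,S}

Original NTs in T[0,5] deriving "acbbac": ["A", "C", "S"]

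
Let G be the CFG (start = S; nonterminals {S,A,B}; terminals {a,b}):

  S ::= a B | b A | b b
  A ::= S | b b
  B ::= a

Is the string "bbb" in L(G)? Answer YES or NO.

CNF form of G:
  S -> T0 B | T1 A | T1 T1
  A -> T0 B | T1 A | T1 T1
  B -> a
  T0 -> a
  T1 -> b

CYK table (by increasing span):
  T[0,0] 'b' = {T1}  orig:{}
  T[1,1] 'b' = {T1}  orig:{}
  T[2,2] 'b' = {T1}  orig:{}
  T[0,1] 'bb' = {A,S}
  T[1,2] 'bb' = {A,S}
  T[0,2] 'bbb' = {A,S}

S ∈ T[0,2] ⇒ YES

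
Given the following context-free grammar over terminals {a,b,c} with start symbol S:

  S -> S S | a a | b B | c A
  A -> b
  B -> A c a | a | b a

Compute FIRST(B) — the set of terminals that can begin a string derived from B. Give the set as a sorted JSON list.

FIRST sets, iterate to fixpoint:
iter 1:
  A via A→b: +{b}
  B via B→A c a: +{b}
  B via B→a: +{a}
  S via S→a a: +{a}
  S via S→b B: +{b}
  S via S→c A: +{c}
  FIRST(S)={a,b,c}  FIRST(A)={b}  FIRST(B)={a,b}
iter 2: (stable)
  FIRST(S)={a,b,c}  FIRST(A)={b}  FIRST(B)={a,b}

FIRST(B) = ["a", "b"]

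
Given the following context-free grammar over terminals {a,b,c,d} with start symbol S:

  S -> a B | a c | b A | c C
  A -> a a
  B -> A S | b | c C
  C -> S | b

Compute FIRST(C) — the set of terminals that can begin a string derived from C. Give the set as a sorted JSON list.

FIRST sets, iterate to fixpoint:
round 1:
  A via A→a a: +{a}
  B via B→A S: +{a}
  B via B→b: +{b}
  B via B→c C: +{c}
  C via C→b: +{b}
  S via S→a B: +{a}
  S via S→b A: +{b}
  S via S→c C: +{c}
  S: {a,b,c}  A: {a}  B: {a,b,c}  C: {b}
round 2:
  C via C→S: +{a,c}
  S: {a,b,c}  A: {a}  B: {a,b,c}  C: {a,b,c}
round 3: (stable)
  S: {a,b,c}  A: {a}  B: {a,b,c}  C: {a,b,c}

FIRST(C) = ["a", "b", "c"]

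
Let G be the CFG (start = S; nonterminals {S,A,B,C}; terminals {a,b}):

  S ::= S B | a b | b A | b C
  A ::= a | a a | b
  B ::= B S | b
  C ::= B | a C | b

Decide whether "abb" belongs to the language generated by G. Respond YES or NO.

Convert to CNF:
  S -> S B | T0 T1 | T1 A | T1 C
  A -> T0 T0 | a | b
  B -> B S | b
  C -> B S | T0 C | b
  T0 -> a
  T1 -> b

CYK table (by increasing span):
  T[0,0] 'a' = {A,T0}  orig:{A}
  T[1,1] 'b' = {A,B,C,T1}  orig:{A,B,C}
  T[2,2] 'b' = {A,B,C,T1}  orig:{A,B,C}
  T[0,1] 'ab' = {C,S}
  T[1,2] 'bb' = {S}
  T[0,2] 'abb' = {S}

S ∈ T[0,2] ⇒ YES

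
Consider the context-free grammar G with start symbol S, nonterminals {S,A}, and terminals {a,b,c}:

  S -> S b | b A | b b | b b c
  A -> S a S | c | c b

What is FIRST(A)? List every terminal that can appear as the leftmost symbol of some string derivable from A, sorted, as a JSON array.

FIRST sets, iterate to fixpoint:
round 1:
  A via A→c: +{c}
  S via S→b A: +{b}
  S: {b}  A: {c}
round 2:
  A via A→S a S: +{b}
  S: {b}  A: {b,c}
round 3: — fixpoint
  S: {b}  A: {b,c}

FIRST(A) = ["b", "c"]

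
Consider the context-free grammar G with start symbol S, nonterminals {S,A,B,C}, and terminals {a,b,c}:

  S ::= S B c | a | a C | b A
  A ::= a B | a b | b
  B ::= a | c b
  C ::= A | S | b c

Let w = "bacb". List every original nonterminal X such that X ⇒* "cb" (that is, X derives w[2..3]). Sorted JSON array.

Convert to CNF:
  S -> S X4 | T0 C | T1 A | a
  A -> T0 B | T0 T1 | b
  B -> T2 T1 | a
  C -> S X3 | T0 B | T0 C | T0 T1 | T1 A | T1 T2 | a | b
  T0 -> a
  T1 -> b
  T2 -> c
  X3 -> B T2
  X4 -> B T2

Fill CYK table bottom-up (cells [i..j] with 2 ≤ i ≤ j ≤ 3 only):
  cell(2,2) c: {T2}  orig:{}
  cell(3,3) b: {A,C,T1}  orig:{A,C}
  cell(2,3) cb: {B}

Original NTs in T[2,3] deriving "cb": ["B"]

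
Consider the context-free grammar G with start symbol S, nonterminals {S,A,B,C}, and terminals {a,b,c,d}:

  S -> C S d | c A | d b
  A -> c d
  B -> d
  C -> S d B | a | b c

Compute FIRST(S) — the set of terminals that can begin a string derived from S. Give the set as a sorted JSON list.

FIRST iteration:
[1]
  A via A→c d: +{c}
  B via B→d: +{d}
  C via C→a: +{a}
  C via C→b c: +{b}
  S via S→C S d: +{a,b}
  S via S→c A: +{c}
  S via S→d b: +{d}
  FIRST[S]={a,b,c,d}  FIRST[A]={c}  FIRST[B]={d}  FIRST[C]={a,b}
[2]
  C via C→S d B: +{c,d}
  FIRST[S]={a,b,c,d}  FIRST[A]={c}  FIRST[B]={d}  FIRST[C]={a,b,c,d}
[3] (stable)
  FIRST[S]={a,b,c,d}  FIRST[A]={c}  FIRST[B]={d}  FIRST[C]={a,b,c,d}

FIRST(S) = ["a", "b", "c", "d"]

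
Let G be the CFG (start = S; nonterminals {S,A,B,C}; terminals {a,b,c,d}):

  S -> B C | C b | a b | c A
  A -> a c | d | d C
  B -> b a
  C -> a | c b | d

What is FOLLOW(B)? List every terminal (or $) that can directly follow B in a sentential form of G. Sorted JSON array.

Compute FIRST by fixpoint:
[1]
  A via A→a c: +{a}
  A via A→d: +{d}
  B via B→b a: +{b}
  C via C→a: +{a}
  C via C→c b: +{c}
  C via C→d: +{d}
  S via S→B C: +{b}
  S via S→C b: +{a,c,d}
  FIRST(S)={a,b,c,d}  FIRST(A)={a,d}  FIRST(B)={b}  FIRST(C)={a,c,d}
[2] (no change)
  FIRST(S)={a,b,c,d}  FIRST(A)={a,d}  FIRST(B)={b}  FIRST(C)={a,c,d}

Compute FOLLOW by fixpoint:
FOLLOW(S) := {$}
round 1:
  S→B C: FOLLOW(B) ⊇ FIRST(C) = {a,c,d}; new: +{a,c,d}
  S→B C: FOLLOW(C) ⊇ FOLLOW(S) ⊇ {$}; new: +{$}
  S→C b: FOLLOW(C) ⊇ FIRST(b) = {b}; new: +{b}
  S→c A: FOLLOW(A) ⊇ FOLLOW(S) ⊇ {$}; new: +{$}
  S: {$}  A: {$}  B: {a,c,d}  C: {$,b}
round 2: done
  S: {$}  A: {$}  B: {a,c,d}  C: {$,b}

FOLLOW(B) = ["a", "c", "d"]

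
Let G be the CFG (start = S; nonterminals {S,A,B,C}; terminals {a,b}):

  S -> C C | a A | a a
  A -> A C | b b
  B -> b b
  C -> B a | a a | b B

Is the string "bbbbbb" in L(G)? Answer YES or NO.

Convert to CNF:
  S -> C C | T1 A | T1 T1
  A -> A C | T0 T0
  B -> T0 T0
  C -> B T1 | T0 B | T1 T1
  T0 -> b
  T1 -> a

CYK table (by increasing span):
  T[0,0] 'b' = {T0}  orig:{}
  T[1,1] 'b' = {T0}  orig:{}
  T[2,2] 'b' = {T0}  orig:{}
  T[3,3] 'b' = {T0}  orig:{}
  T[4,4] 'b' = {T0}  orig:{}
  T[5,5] 'b' = {T0}  orig:{}
  T[0,1] 'bb' = {A,B}
  T[1,2] 'bb' = {A,B}
  T[2,3] 'bb' = {A,B}
  T[3,4] 'bb' = {A,B}
  T[4,5] 'bb' = {A,B}
  T[0,2] 'bbb' = {C}
  T[1,3] 'bbb' = {C}
  T[2,4] 'bbb' = {C}
  T[3,5] 'bbb' = {C}
  T[0,3] 'bbbb' = ∅
  T[1,4] 'bbbb' = ∅
  T[2,5] 'bbbb' = ∅
  T[0,4] 'bbbbb' = {A}
  T[1,5] 'bbbbb' = {A}
  T[0,5] 'bbbbbb' = {S}

S ∈ T[0,5] ⇒ YES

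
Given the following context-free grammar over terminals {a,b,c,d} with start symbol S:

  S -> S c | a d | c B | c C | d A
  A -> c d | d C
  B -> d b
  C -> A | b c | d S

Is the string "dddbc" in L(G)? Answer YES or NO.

Convert to CNF:
  S -> S T0 | T0 B | T0 C | T1 A | T3 T1
  A -> T0 T1 | T1 C
  B -> T1 T2
  C -> T0 T1 | T1 C | T1 S | T2 T0
  T0 -> c
  T1 -> d
  T2 -> b
  T3 -> a

CYK fill:
  T[0,0] 'd' = {T1}  orig:{}
  T[1,1] 'd' = {T1}  orig:{}
  T[2,2] 'd' = {T1}  orig:{}
  T[3,3] 'b' = {T2}  orig:{}
  T[4,4] 'c' = {T0}  orig:{}
  T[0,1] 'dd' = ∅
  T[1,2] 'dd' = ∅
  T[2,3] 'db' = {B}
  T[3,4] 'bc' = {C}
  T[0,2] 'ddd' = ∅
  T[1,3] 'ddb' = ∅
  T[2,4] 'dbc' = {A,C}
  T[0,3] 'dddb' = ∅
  T[1,4] 'ddbc' = {A,C,S}
  T[0,4] 'dddbc' = {A,C,S}

S ∈ T[0,4] ⇒ YES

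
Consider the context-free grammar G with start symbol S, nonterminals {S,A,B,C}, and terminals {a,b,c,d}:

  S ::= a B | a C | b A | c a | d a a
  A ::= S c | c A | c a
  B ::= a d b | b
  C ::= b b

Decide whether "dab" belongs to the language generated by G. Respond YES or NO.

CNF form of G:
  S -> T0 T1 | T1 B | T1 C | T2 X5 | T3 A
  A -> S T0 | T0 A | T0 T1
  B -> T1 X4 | b
  C -> T3 T3
  T0 -> c
  T1 -> a
  T2 -> d
  T3 -> b
  X4 -> T2 T3
  X5 -> T1 T1

CYK table (by increasing span):
  cell(0,0) d: {T2}  orig:{}
  cell(1,1) a: {T1}  orig:{}
  cell(2,2) b: {B,T3}  orig:{B}
  cell(0,1) da: ∅
  cell(1,2) ab: {S}
  cell(0,2) dab: ∅

S ∉ T[0,2] ⇒ NO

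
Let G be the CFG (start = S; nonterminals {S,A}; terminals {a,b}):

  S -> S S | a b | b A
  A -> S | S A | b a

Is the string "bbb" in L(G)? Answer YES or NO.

CNF form of G:
  S -> S S | T0 T1 | T1 A
  A -> S A | S S | T0 T1 | T1 A | T1 T0
  T0 -> a
  T1 -> b

CYK table (by increasing span):
  cell(0,0) b: {T1}  orig:{}
  cell(1,1) b: {T1}  orig:{}
  cell(2,2) b: {T1}  orig:{}
  cell(0,1) bb: ∅
  cell(1,2) bb: ∅
  cell(0,2) bbb: ∅

S ∉ T[0,2] ⇒ NO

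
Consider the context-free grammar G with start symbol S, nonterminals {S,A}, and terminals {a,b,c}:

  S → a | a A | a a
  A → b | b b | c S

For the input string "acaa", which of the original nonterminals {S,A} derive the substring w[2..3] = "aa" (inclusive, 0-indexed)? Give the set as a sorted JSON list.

Convert to CNF:
  S -> T2 A | T2 T2 | a
  A -> T0 T0 | T1 S | b
  T0 -> b
  T1 -> c
  T2 -> a

CYK table (by increasing span), restricted to cells inside w[2..3]:
  cell(2,2) a: {S,T2}  orig:{S}
  cell(3,3) a: {S,T2}  orig:{S}
  cell(2,3) aa: {S}

Original NTs in T[2,3] deriving "aa": ["S"]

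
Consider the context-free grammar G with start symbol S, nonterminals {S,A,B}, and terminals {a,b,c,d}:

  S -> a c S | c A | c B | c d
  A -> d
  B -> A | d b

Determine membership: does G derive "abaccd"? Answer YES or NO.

Convert to CNF:
  S -> T2 X4 | T3 A | T3 B | T3 T0
  A -> d
  B -> T0 T1 | d
  T0 -> d
  T1 -> b
  T2 -> a
  T3 -> c
  X4 -> T3 S

Fill CYK table bottom-up:
  T[0,0] 'a' = {T2}  orig:{}
  T[1,1] 'b' = {T1}  orig:{}
  T[2,2] 'a' = {T2}  orig:{}
  T[3,3] 'c' = {T3}  orig:{}
  T[4,4] 'c' = {T3}  orig:{}
  T[5,5] 'd' = {A,B,T0}  orig:{A,B}
  T[0,1] 'ab' = ∅
  T[1,2] 'ba' = ∅
  T[2,3] 'ac' = ∅
  T[3,4] 'cc' = ∅
  T[4,5] 'cd' = {S}
  T[0,2] 'aba' = ∅
  T[1,3] 'bac' = ∅
  T[2,4] 'acc' = ∅
  T[3,5] 'ccd' = {X4}  orig:{}
  T[0,3] 'abac' = ∅
  T[1,4] 'bacc' = ∅
  T[2,5] 'accd' = {S}
  T[0,4] 'abacc' = ∅
  T[1,5] 'baccd' = ∅
  T[0,5] 'abaccd' = ∅

S ∉ T[0,5] ⇒ NO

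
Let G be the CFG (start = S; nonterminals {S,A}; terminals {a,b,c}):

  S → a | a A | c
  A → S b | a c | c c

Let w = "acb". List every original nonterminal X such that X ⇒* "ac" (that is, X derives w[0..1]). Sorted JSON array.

Convert to CNF:
  S -> T1 A | a | c
  A -> S T0 | T1 T2 | T2 T2
  T0 -> b
  T1 -> a
  T2 -> c

CYK table (by increasing span) (cells [i..j] with 0 ≤ i ≤ j ≤ 1 only):
  [0..0]={S,T1}  "a"  orig:{S}
  [1..1]={S,T2}  "c"  orig:{S}
  [0..1]={A}  "ac"

Original NTs in T[0,1] deriving "ac": ["A"]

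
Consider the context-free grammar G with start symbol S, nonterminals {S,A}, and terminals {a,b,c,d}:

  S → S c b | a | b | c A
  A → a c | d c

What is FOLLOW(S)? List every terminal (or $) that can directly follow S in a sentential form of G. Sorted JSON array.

Compute FIRST by fixpoint:
iter 1:
  A via A→a c: +{a}
  A via A→d c: +{d}
  S via S→a: +{a}
  S via S→b: +{b}
  S via S→c A: +{c}
  S: {a,b,c}  A: {a,d}
iter 2: — fixpoint
  S: {a,b,c}  A: {a,d}

FOLLOW iteration:
seed FOLLOW(S) with $
[1]
  S→S c b: FOLLOW(S) ⊇ FIRST(c) = {c}; new: +{c}
  S→c A: FOLLOW(A) ⊇ FOLLOW(S) ⊇ {$,c}; new: +{$,c}
  S: {$,c}  A: {$,c}
[2] done
  S: {$,c}  A: {$,c}

FOLLOW(S) = ["$", "c"]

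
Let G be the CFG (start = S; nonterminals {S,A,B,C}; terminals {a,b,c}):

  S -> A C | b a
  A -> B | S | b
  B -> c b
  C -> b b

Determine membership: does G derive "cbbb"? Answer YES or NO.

CNF form of G:
  S -> A C | T0 T1
  A -> A C | T0 T1 | T2 T0 | b
  B -> T2 T0
  C -> T0 T0
  T0 -> b
  T1 -> a
  T2 -> c

Fill CYK table bottom-up:
  [0..0]={T2}  "c"  orig:{}
  [1..1]={A,T0}  "b"  orig:{A}
  [2..2]={A,T0}  "b"  orig:{A}
  [3..3]={A,T0}  "b"  orig:{A}
  [0..1]={A,B}  "cb"
  [1..2]={C}  "bb"
  [2..3]={C}  "bb"
  [0..2]=∅  "cbb"
  [1..3]={A,S}  "bbb"
  [0..3]={A,S}  "cbbb"

S ∈ T[0,3] ⇒ YES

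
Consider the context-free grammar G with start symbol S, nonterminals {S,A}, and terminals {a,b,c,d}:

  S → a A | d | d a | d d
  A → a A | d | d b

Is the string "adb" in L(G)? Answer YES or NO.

CNF form of G:
  S -> T0 A | T1 T0 | T1 T1 | d
  A -> T0 A | T1 T2 | d
  T0 -> a
  T1 -> d
  T2 -> b

Fill CYK table bottom-up:
  T[0,0] 'a' = {T0}  orig:{}
  T[1,1] 'd' = {A,S,T1}  orig:{A,S}
  T[2,2] 'b' = {T2}  orig:{}
  T[0,1] 'ad' = {A,S}
  T[1,2] 'db' = {A}
  T[0,2] 'adb' = {A,S}

S ∈ T[0,2] ⇒ YES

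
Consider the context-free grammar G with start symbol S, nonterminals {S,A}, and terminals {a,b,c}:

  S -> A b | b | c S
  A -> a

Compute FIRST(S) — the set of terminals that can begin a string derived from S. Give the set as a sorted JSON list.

FIRST iteration:
pass 1:
  A via A→a: +{a}
  S via S→A b: +{a}
  S via S→b: +{b}
  S via S→c S: +{c}
  S: {a,b,c}  A: {a}
pass 2: — fixpoint
  S: {a,b,c}  A: {a}

FIRST(S) = ["a", "b", "c"]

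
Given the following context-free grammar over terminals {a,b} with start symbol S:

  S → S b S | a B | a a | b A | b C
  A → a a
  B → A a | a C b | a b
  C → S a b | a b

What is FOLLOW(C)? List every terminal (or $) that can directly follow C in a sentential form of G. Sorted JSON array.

Compute FIRST by fixpoint:
[1]
  A via A→a a: +{a}
  B via B→A a: +{a}
  C via C→a b: +{a}
  S via S→a B: +{a}
  S via S→b A: +{b}
  S: {a,b}  A: {a}  B: {a}  C: {a}
[2]
  C via C→S a b: +{b}
  S: {a,b}  A: {a}  B: {a}  C: {a,b}
[3] (stable)
  S: {a,b}  A: {a}  B: {a}  C: {a,b}

FOLLOW iteration:
initialize: $ ∈ FOLLOW(S)
[1]
  B→A a: FOLLOW(A) ⊇ FIRST(a) = {a}; new: +{a}
  B→a C b: FOLLOW(C) ⊇ FIRST(b) = {b}; new: +{b}
  C→S a b: FOLLOW(S) ⊇ FIRST(a) = {a}; new: +{a}
  S→S b S: FOLLOW(S) ⊇ FIRST(b) = {b}; new: +{b}
  S→a B: FOLLOW(B) ⊇ FOLLOW(S) ⊇ {$,a,b}; new: +{$,a,b}
  S→b A: FOLLOW(A) ⊇ FOLLOW(S) ⊇ {$,a,b}; new: +{$,b}
  S→b C: FOLLOW(C) ⊇ FOLLOW(S) ⊇ {$,a,b}; new: +{$,a}
  FOLLOW(S)={$,a,b}  FOLLOW(A)={$,a,b}  FOLLOW(B)={$,a,b}  FOLLOW(C)={$,a,b}
[2] done
  FOLLOW(S)={$,a,b}  FOLLOW(A)={$,a,b}  FOLLOW(B)={$,a,b}  FOLLOW(C)={$,a,b}

FOLLOW(C) = ["$", "a", "b"]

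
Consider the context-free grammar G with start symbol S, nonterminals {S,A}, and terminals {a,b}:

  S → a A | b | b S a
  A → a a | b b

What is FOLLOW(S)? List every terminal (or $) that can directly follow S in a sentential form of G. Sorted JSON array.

FIRST sets, iterate to fixpoint:
pass 1:
  A via A→a a: +{a}
  A via A→b b: +{b}
  S via S→a A: +{a}
  S via S→b: +{b}
  S: {a,b}  A: {a,b}
pass 2: (stable)
  S: {a,b}  A: {a,b}

FOLLOW sets:
FOLLOW(S) := {$}
[1]
  S→a A: FOLLOW(A) ⊇ FOLLOW(S) ⊇ {$}; new: +{$}
  S→b S a: FOLLOW(S) ⊇ FIRST(a) = {a}; new: +{a}
  S: {$,a}  A: {$}
[2]
  S→a A: FOLLOW(A) ⊇ FOLLOW(S) ⊇ {$,a}; new: +{a}
  S: {$,a}  A: {$,a}
[3] (stable)
  S: {$,a}  A: {$,a}

FOLLOW(S) = ["$", "a"]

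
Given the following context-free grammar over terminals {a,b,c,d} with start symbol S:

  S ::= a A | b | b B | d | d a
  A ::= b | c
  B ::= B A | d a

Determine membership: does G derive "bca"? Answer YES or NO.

CNF form of G:
  S -> T0 T1 | T1 A | T2 B | b | d
  A -> b | c
  B -> B A | T0 T1
  T0 -> d
  T1 -> a
  T2 -> b

CYK fill:
  [0..0]={A,S,T2}  "b"  orig:{A,S}
  [1..1]={A}  "c"
  [2..2]={T1}  "a"  orig:{}
  [0..1]=∅  "bc"
  [1..2]=∅  "ca"
  [0..2]=∅  "bca"

S ∉ T[0,2] ⇒ NO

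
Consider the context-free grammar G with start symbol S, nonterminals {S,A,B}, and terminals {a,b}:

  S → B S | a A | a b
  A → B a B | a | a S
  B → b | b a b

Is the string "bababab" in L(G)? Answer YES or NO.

CNF form of G:
  S -> B S | T0 A | T0 T1
  A -> B X2 | T0 S | a
  B -> T1 X3 | b
  T0 -> a
  T1 -> b
  X2 -> T0 B
  X3 -> T0 T1

CYK fill:
  [0..0]={B,T1}  "b"  orig:{B}
  [1..1]={A,T0}  "a"  orig:{A}
  [2..2]={B,T1}  "b"  orig:{B}
  [3..3]={A,T0}  "a"  orig:{A}
  [4..4]={B,T1}  "b"  orig:{B}
  [5..5]={A,T0}  "a"  orig:{A}
  [6..6]={B,T1}  "b"  orig:{B}
  [0..1]=∅  "ba"
  [1..2]={S,X2,X3}  "ab"  orig:{S}
  [2..3]=∅  "ba"
  [3..4]={S,X2,X3}  "ab"  orig:{S}
  [4..5]=∅  "ba"
  [5..6]={S,X2,X3}  "ab"  orig:{S}
  [0..2]={A,B,S}  "bab"
  [1..3]=∅  "aba"
  [2..4]={A,B,S}  "bab"
  [3..5]=∅  "aba"
  [4..6]={A,B,S}  "bab"
  [0..3]=∅  "baba"
  [1..4]={A,S,X2}  "abab"  orig:{A,S}
  [2..5]=∅  "baba"
  [3..6]={A,S,X2}  "abab"  orig:{A,S}
  [0..4]={A,S}  "babab"
  [1..5]=∅  "ababa"
  [2..6]={A,S}  "babab"
  [0..5]=∅  "bababa"
  [1..6]={A,S}  "ababab"
  [0..6]={A,S}  "bababab"

S ∈ T[0,6] ⇒ YES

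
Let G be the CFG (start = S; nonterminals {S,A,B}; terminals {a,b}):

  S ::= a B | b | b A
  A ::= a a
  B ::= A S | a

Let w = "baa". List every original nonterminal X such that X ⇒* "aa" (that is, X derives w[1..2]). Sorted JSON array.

Convert to CNF:
  S -> T0 B | T1 A | b
  A -> T0 T0
  B -> A S | a
  T0 -> a
  T1 -> b

CYK table (by increasing span) — only the sub-triangle for w[1..2]:
  T[1,1] 'a' = {B,T0}  orig:{B}
  T[2,2] 'a' = {B,T0}  orig:{B}
  T[1,2] 'aa' = {A,S}

Original NTs in T[1,2] deriving "aa": ["A", "S"]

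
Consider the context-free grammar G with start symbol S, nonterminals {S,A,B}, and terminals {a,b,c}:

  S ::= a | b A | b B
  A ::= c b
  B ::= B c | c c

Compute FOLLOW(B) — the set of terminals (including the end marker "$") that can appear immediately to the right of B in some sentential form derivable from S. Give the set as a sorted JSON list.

Compute FIRST by fixpoint:
round 1:
  A via A→c b: +{c}
  B via B→c c: +{c}
  S via S→a: +{a}
  S via S→b A: +{b}
  FIRST[S]={a,b}  FIRST[A]={c}  FIRST[B]={c}
round 2: — fixpoint
  FIRST[S]={a,b}  FIRST[A]={c}  FIRST[B]={c}

FOLLOW sets:
FOLLOW(S) := {$}
iter 1:
  B→B c: FOLLOW(B) ⊇ FIRST(c) = {c}; new: +{c}
  S→b A: FOLLOW(A) ⊇ FOLLOW(S) ⊇ {$}; new: +{$}
  S→b B: FOLLOW(B) ⊇ FOLLOW(S) ⊇ {$}; new: +{$}
  FOLLOW[S]={$}  FOLLOW[A]={$}  FOLLOW[B]={$,c}
iter 2: (stable)
  FOLLOW[S]={$}  FOLLOW[A]={$}  FOLLOW[B]={$,c}

FOLLOW(B) = ["$", "c"]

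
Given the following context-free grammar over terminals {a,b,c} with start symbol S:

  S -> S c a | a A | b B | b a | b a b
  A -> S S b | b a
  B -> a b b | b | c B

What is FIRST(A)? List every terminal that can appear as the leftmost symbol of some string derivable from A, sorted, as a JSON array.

FIRST sets, iterate to fixpoint:
round 1:
  A via A→b a: +{b}
  B via B→a b b: +{a}
  B via B→b: +{b}
  B via B→c B: +{c}
  S via S→a A: +{a}
  S via S→b B: +{b}
  FIRST[S]={a,b}  FIRST[A]={b}  FIRST[B]={a,b,c}
round 2:
  A via A→S S b: +{a}
  FIRST[S]={a,b}  FIRST[A]={a,b}  FIRST[B]={a,b,c}
round 3: (no change)
  FIRST[S]={a,b}  FIRST[A]={a,b}  FIRST[B]={a,b,c}

FIRST(A) = ["a", "b"]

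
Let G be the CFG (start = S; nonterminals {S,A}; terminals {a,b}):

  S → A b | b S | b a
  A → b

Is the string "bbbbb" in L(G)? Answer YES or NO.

Convert to CNF:
  S -> A T0 | T0 S | T0 T1
  A -> b
  T0 -> b
  T1 -> a

CYK fill:
  cell(0,0) b: {A,T0}  orig:{A}
  cell(1,1) b: {A,T0}  orig:{A}
  cell(2,2) b: {A,T0}  orig:{A}
  cell(3,3) b: {A,T0}  orig:{A}
  cell(4,4) b: {A,T0}  orig:{A}
  cell(0,1) bb: {S}
  cell(1,2) bb: {S}
  cell(2,3) bb: {S}
  cell(3,4) bb: {S}
  cell(0,2) bbb: {S}
  cell(1,3) bbb: {S}
  cell(2,4) bbb: {S}
  cell(0,3) bbbb: {S}
  cell(1,4) bbbb: {S}
  cell(0,4) bbbbb: {S}

S ∈ T[0,4] ⇒ YES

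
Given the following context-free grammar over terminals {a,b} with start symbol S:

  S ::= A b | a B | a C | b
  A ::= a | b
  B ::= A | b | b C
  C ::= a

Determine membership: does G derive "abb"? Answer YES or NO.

CNF form of G:
  S -> A T0 | T1 B | T1 C | b
  A -> a | b
  B -> T0 C | a | b
  C -> a
  T0 -> b
  T1 -> a

CYK fill:
  [0..0]={A,B,C,T1}  "a"  orig:{A,B,C}
  [1..1]={A,B,S,T0}  "b"  orig:{A,B,S}
  [2..2]={A,B,S,T0}  "b"  orig:{A,B,S}
  [0..1]={S}  "ab"
  [1..2]={S}  "bb"
  [0..2]=∅  "abb"

S ∉ T[0,2] ⇒ NO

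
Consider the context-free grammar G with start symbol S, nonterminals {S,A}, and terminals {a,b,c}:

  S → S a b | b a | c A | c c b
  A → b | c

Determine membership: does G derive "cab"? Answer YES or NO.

CNF form of G:
  S -> S X3 | T1 T0 | T2 A | T2 X4
  A -> b | c
  T0 -> a
  T1 -> b
  T2 -> c
  X3 -> T0 T1
  X4 -> T2 T1

CYK fill:
  [0..0]={A,T2}  "c"  orig:{A}
  [1..1]={T0}  "a"  orig:{}
  [2..2]={A,T1}  "b"  orig:{A}
  [0..1]=∅  "ca"
  [1..2]={X3}  "ab"  orig:{}
  [0..2]=∅  "cab"

S ∉ T[0,2] ⇒ NO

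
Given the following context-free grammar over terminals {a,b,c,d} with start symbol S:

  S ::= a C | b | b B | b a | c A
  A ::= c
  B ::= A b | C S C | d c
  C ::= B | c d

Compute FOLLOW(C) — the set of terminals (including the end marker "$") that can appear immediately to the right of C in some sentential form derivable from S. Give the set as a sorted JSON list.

FIRST iteration:
pass 1:
  A via A→c: +{c}
  B via B→A b: +{c}
  B via B→d c: +{d}
  C via C→B: +{c,d}
  S via S→a C: +{a}
  S via S→b: +{b}
  S via S→c A: +{c}
  FIRST[S]={a,b,c}  FIRST[A]={c}  FIRST[B]={c,d}  FIRST[C]={c,d}
pass 2: (no change)
  FIRST[S]={a,b,c}  FIRST[A]={c}  FIRST[B]={c,d}  FIRST[C]={c,d}

Compute FOLLOW by fixpoint:
seed FOLLOW(S) with $
[1]
  B→A b: FOLLOW(A) ⊇ FIRST(b) = {b}; new: +{b}
  B→C S C: FOLLOW(C) ⊇ FIRST(S) = {a,b,c}; new: +{a,b,c}
  B→C S C: FOLLOW(S) ⊇ FIRST(C) = {c,d}; new: +{c,d}
  C→B: FOLLOW(B) ⊇ FOLLOW(C) ⊇ {a,b,c}; new: +{a,b,c}
  S→a C: FOLLOW(C) ⊇ FOLLOW(S) ⊇ {$,c,d}; new: +{$,d}
  S→b B: FOLLOW(B) ⊇ FOLLOW(S) ⊇ {$,c,d}; new: +{$,d}
  S→c A: FOLLOW(A) ⊇ FOLLOW(S) ⊇ {$,c,d}; new: +{$,c,d}
  S: {$,c,d}  A: {$,b,c,d}  B: {$,a,b,c,d}  C: {$,a,b,c,d}
[2] done
  S: {$,c,d}  A: {$,b,c,d}  B: {$,a,b,c,d}  C: {$,a,b,c,d}

FOLLOW(C) = ["$", "a", "b", "c", "d"]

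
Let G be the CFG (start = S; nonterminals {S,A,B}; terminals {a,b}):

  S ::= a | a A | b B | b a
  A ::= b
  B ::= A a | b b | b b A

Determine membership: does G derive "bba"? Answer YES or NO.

CNF form of G:
  S -> T0 A | T1 B | T1 T0 | a
  A -> b
  B -> A T0 | T1 T1 | T1 X2
  T0 -> a
  T1 -> b
  X2 -> T1 A

CYK table (by increasing span):
  [0..0]={A,T1}  "b"  orig:{A}
  [1..1]={A,T1}  "b"  orig:{A}
  [2..2]={S,T0}  "a"  orig:{S}
  [0..1]={B,X2}  "bb"  orig:{B}
  [1..2]={B,S}  "ba"
  [0..2]={S}  "bba"

S ∈ T[0,2] ⇒ YES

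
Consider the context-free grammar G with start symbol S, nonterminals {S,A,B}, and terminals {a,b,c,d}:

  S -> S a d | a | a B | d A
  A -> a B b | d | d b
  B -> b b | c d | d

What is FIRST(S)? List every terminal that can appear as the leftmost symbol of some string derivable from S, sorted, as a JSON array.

Compute FIRST by fixpoint:
iter 1:
  A via A→a B b: +{a}
  A via A→d: +{d}
  B via B→b b: +{b}
  B via B→c d: +{c}
  B via B→d: +{d}
  S via S→a: +{a}
  S via S→d A: +{d}
  FIRST(S)={a,d}  FIRST(A)={a,d}  FIRST(B)={b,c,d}
iter 2: (no change)
  FIRST(S)={a,d}  FIRST(A)={a,d}  FIRST(B)={b,c,d}

FIRST(S) = ["a", "d"]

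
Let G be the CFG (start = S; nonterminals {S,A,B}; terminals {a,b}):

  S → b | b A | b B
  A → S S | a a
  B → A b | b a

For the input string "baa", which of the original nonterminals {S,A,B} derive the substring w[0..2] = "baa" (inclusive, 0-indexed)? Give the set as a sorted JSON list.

CNF form of G:
  S -> T1 A | T1 B | b
  A -> S S | T0 T0
  B -> A T1 | T1 T0
  T0 -> a
  T1 -> b

Fill CYK table bottom-up (cells [i..j] with 0 ≤ i ≤ j ≤ 2 only):
  [0..0]={S,T1}  "b"  orig:{S}
  [1..1]={T0}  "a"  orig:{}
  [2..2]={T0}  "a"  orig:{}
  [0..1]={B}  "ba"
  [1..2]={A}  "aa"
  [0..2]={S}  "baa"

Original NTs in T[0,2] deriving "baa": ["S"]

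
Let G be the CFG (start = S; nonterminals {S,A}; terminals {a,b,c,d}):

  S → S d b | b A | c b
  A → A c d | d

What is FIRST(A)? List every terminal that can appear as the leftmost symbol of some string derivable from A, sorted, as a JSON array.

FIRST iteration:
round 1:
  A via A→d: +{d}
  S via S→b A: +{b}
  S via S→c b: +{c}
  S: {b,c}  A: {d}
round 2: (no change)
  S: {b,c}  A: {d}

FIRST(A) = ["d"]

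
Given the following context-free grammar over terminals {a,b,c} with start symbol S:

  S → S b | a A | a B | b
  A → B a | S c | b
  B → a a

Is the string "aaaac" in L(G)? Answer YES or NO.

Convert to CNF:
  S -> S T2 | T0 A | T0 B | b
  A -> B T0 | S T1 | b
  B -> T0 T0
  T0 -> a
  T1 -> c
  T2 -> b

CYK fill:
  T[0,0] 'a' = {T0}  orig:{}
  T[1,1] 'a' = {T0}  orig:{}
  T[2,2] 'a' = {T0}  orig:{}
  T[3,3] 'a' = {T0}  orig:{}
  T[4,4] 'c' = {T1}  orig:{}
  T[0,1] 'aa' = {B}
  T[1,2] 'aa' = {B}
  T[2,3] 'aa' = {B}
  T[3,4] 'ac' = ∅
  T[0,2] 'aaa' = {A,S}
  T[1,3] 'aaa' = {A,S}
  T[2,4] 'aac' = ∅
  T[0,3] 'aaaa' = {S}
  T[1,4] 'aaac' = {A}
  T[0,4] 'aaaac' = {A,S}

S ∈ T[0,4] ⇒ YES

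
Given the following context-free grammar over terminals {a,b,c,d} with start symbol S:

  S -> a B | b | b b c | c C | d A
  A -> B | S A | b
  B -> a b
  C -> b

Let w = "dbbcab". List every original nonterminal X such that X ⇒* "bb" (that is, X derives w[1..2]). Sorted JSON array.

CNF form of G:
  S -> T0 B | T1 X4 | T2 C | T3 A | b
  A -> S A | T0 T1 | b
  B -> T0 T1
  C -> b
  T0 -> a
  T1 -> b
  T2 -> c
  T3 -> d
  X4 -> T1 T2

CYK table (by increasing span) (cells [i..j] with 1 ≤ i ≤ j ≤ 2 only):
  cell(1,1) b: {A,C,S,T1}  orig:{A,C,S}
  cell(2,2) b: {A,C,S,T1}  orig:{A,C,S}
  cell(1,2) bb: {A}

Original NTs in T[1,2] deriving "bb": ["A"]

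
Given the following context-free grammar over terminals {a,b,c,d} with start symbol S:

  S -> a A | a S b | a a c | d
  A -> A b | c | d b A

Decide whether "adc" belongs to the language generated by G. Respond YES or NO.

Convert to CNF:
  S -> T2 A | T2 X5 | T2 X6 | d
  A -> A T0 | T1 X4 | c
  T0 -> b
  T1 -> d
  T2 -> a
  T3 -> c
  X4 -> T0 A
  X5 -> S T0
  X6 -> T2 T3

Fill CYK table bottom-up:
  [0..0]={T2}  "a"  orig:{}
  [1..1]={S,T1}  "d"  orig:{S}
  [2..2]={A,T3}  "c"  orig:{A}
  [0..1]=∅  "ad"
  [1..2]=∅  "dc"
  [0..2]=∅  "adc"

S ∉ T[0,2] ⇒ NO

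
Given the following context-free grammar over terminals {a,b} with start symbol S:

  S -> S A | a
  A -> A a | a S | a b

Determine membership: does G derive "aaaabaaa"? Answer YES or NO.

Convert to CNF:
  S -> S A | a
  A -> A T0 | T0 S | T0 T1
  T0 -> a
  T1 -> b

CYK table (by increasing span):
  cell(0,0) a: {S,T0}  orig:{S}
  cell(1,1) a: {S,T0}  orig:{S}
  cell(2,2) a: {S,T0}  orig:{S}
  cell(3,3) a: {S,T0}  orig:{S}
  cell(4,4) b: {T1}  orig:{}
  cell(5,5) a: {S,T0}  orig:{S}
  cell(6,6) a: {S,T0}  orig:{S}
  cell(7,7) a: {S,T0}  orig:{S}
  cell(0,1) aa: {A}
  cell(1,2) aa: {A}
  cell(2,3) aa: {A}
  cell(3,4) ab: {A}
  cell(4,5) ba: ∅
  cell(5,6) aa: {A}
  cell(6,7) aa: {A}
  cell(0,2) aaa: {A,S}
  cell(1,3) aaa: {A,S}
  cell(2,4) aab: {S}
  cell(3,5) aba: {A}
  cell(4,6) baa: ∅
  cell(5,7) aaa: {A,S}
  cell(0,3) aaaa: {A,S}
  cell(1,4) aaab: {A}
  cell(2,5) aaba: {S}
  cell(3,6) abaa: {A}
  cell(4,7) baaa: ∅
  cell(0,4) aaaab: {S}
  cell(1,5) aaaba: {A}
  cell(2,6) aabaa: {S}
  cell(3,7) abaaa: {A}
  cell(0,5) aaaaba: {S}
  cell(1,6) aaabaa: {A}
  cell(2,7) aabaaa: {S}
  cell(0,6) aaaabaa: {S}
  cell(1,7) aaabaaa: {A}
  cell(0,7) aaaabaaa: {S}

S ∈ T[0,7] ⇒ YES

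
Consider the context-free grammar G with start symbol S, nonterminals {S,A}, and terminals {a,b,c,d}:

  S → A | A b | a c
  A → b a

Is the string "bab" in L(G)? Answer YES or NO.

Convert to CNF:
  S -> A T0 | T0 T1 | T1 T2
  A -> T0 T1
  T0 -> b
  T1 -> a
  T2 -> c

CYK fill:
  T[0,0] 'b' = {T0}  orig:{}
  T[1,1] 'a' = {T1}  orig:{}
  T[2,2] 'b' = {T0}  orig:{}
  T[0,1] 'ba' = {A,S}
  T[1,2] 'ab' = ∅
  T[0,2] 'bab' = {S}

S ∈ T[0,2] ⇒ YES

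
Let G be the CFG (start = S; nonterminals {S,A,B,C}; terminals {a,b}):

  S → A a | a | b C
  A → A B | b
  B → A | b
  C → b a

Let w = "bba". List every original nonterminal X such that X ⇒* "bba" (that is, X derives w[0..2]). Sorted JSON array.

Convert to CNF:
  S -> A T1 | T0 C | a
  A -> A B | b
  B -> A B | b
  C -> T0 T1
  T0 -> b
  T1 -> a

CYK table (by increasing span), restricted to cells inside w[0..2]:
  cell(0,0) b: {A,B,T0}  orig:{A,B}
  cell(1,1) b: {A,B,T0}  orig:{A,B}
  cell(2,2) a: {S,T1}  orig:{S}
  cell(0,1) bb: {A,B}
  cell(1,2) ba: {C,S}
  cell(0,2) bba: {S}

Original NTs in T[0,2] deriving "bba": ["S"]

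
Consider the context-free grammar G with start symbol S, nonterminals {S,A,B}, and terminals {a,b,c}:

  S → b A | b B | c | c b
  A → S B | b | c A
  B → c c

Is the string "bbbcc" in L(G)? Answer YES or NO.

CNF form of G:
  S -> T0 T1 | T1 A | T1 B | c
  A -> S B | T0 A | b
  B -> T0 T0
  T0 -> c
  T1 -> b

CYK table (by increasing span):
  [0..0]={A,T1}  "b"  orig:{A}
  [1..1]={A,T1}  "b"  orig:{A}
  [2..2]={A,T1}  "b"  orig:{A}
  [3..3]={S,T0}  "c"  orig:{S}
  [4..4]={S,T0}  "c"  orig:{S}
  [0..1]={S}  "bb"
  [1..2]={S}  "bb"
  [2..3]=∅  "bc"
  [3..4]={B}  "cc"
  [0..2]=∅  "bbb"
  [1..3]=∅  "bbc"
  [2..4]={S}  "bcc"
  [0..3]=∅  "bbbc"
  [1..4]={A}  "bbcc"
  [0..4]={S}  "bbbcc"

S ∈ T[0,4] ⇒ YES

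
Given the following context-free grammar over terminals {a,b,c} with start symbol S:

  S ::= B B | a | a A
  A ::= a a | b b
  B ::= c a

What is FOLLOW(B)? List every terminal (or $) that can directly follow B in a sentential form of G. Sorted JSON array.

Compute FIRST by fixpoint:
round 1:
  A via A→a a: +{a}
  A via A→b b: +{b}
  B via B→c a: +{c}
  S via S→B B: +{c}
  S via S→a: +{a}
  FIRST(S)={a,c}  FIRST(A)={a,b}  FIRST(B)={c}
round 2: (no change)
  FIRST(S)={a,c}  FIRST(A)={a,b}  FIRST(B)={c}

FOLLOW iteration:
FOLLOW(S) := {$}
round 1:
  S→B B: FOLLOW(B) ⊇ FIRST(B) = {c}; new: +{c}
  S→B B: FOLLOW(B) ⊇ FOLLOW(S) ⊇ {$}; new: +{$}
  S→a A: FOLLOW(A) ⊇ FOLLOW(S) ⊇ {$}; new: +{$}
  FOLLOW[S]={$}  FOLLOW[A]={$}  FOLLOW[B]={$,c}
round 2: — fixpoint
  FOLLOW[S]={$}  FOLLOW[A]={$}  FOLLOW[B]={$,c}

FOLLOW(B) = ["$", "c"]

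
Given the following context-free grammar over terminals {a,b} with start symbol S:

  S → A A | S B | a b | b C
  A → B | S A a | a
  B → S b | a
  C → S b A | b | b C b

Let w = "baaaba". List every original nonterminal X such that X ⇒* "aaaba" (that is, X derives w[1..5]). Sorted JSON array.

Convert to CNF:
  S -> A A | S B | T0 T1 | T1 C
  A -> S T1 | S X2 | a
  B -> S T1 | a
  C -> S X3 | T1 X4 | b
  T0 -> a
  T1 -> b
  X2 -> A T0
  X3 -> T1 A
  X4 -> C T1

CYK table (by increasing span), restricted to cells inside w[1..5]:
  T[1,1] 'a' = {A,B,T0}  orig:{A,B}
  T[2,2] 'a' = {A,B,T0}  orig:{A,B}
  T[3,3] 'a' = {A,B,T0}  orig:{A,B}
  T[4,4] 'b' = {C,T1}  orig:{C}
  T[5,5] 'a' = {A,B,T0}  orig:{A,B}
  T[1,2] 'aa' = {S,X2}  orig:{S}
  T[2,3] 'aa' = {S,X2}  orig:{S}
  T[3,4] 'ab' = {S}
  T[4,5] 'ba' = {X3}  orig:{}
  T[1,3] 'aaa' = {S}
  T[2,4] 'aab' = {A,B}
  T[3,5] 'aba' = {S}
  T[1,4] 'aaab' = {A,B,S}
  T[2,5] 'aaba' = {C,S,X2}  orig:{C,S}
  T[1,5] 'aaaba' = {C,S,X2}  orig:{C,S}

Original NTs in T[1,5] deriving "aaaba": ["C", "S"]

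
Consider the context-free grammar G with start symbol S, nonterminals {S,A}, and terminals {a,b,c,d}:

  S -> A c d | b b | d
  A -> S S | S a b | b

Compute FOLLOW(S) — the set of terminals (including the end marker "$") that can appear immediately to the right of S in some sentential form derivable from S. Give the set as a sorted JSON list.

FIRST iteration:
iter 1:
  A via A→b: +{b}
  S via S→A c d: +{b}
  S via S→d: +{d}
  FIRST[S]={b,d}  FIRST[A]={b}
iter 2:
  A via A→S S: +{d}
  FIRST[S]={b,d}  FIRST[A]={b,d}
iter 3: — fixpoint
  FIRST[S]={b,d}  FIRST[A]={b,d}

Compute FOLLOW by fixpoint:
seed FOLLOW(S) with $
round 1:
  A→S S: FOLLOW(S) ⊇ FIRST(S) = {b,d}; new: +{b,d}
  A→S a b: FOLLOW(S) ⊇ FIRST(a) = {a}; new: +{a}
  S→A c d: FOLLOW(A) ⊇ FIRST(c) = {c}; new: +{c}
  FOLLOW[S]={$,a,b,d}  FOLLOW[A]={c}
round 2:
  A→S S: FOLLOW(S) ⊇ FOLLOW(A) ⊇ {c}; new: +{c}
  FOLLOW[S]={$,a,b,c,d}  FOLLOW[A]={c}
round 3: (no change)
  FOLLOW[S]={$,a,b,c,d}  FOLLOW[A]={c}

FOLLOW(S) = ["$", "a", "b", "c", "d"]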